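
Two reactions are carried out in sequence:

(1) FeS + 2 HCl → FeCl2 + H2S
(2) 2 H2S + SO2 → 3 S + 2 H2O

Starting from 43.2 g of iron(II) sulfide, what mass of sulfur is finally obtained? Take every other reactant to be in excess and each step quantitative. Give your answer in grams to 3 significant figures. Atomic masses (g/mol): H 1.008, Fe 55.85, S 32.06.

M(FeS) = 55.85 + 32.06 = 87.91 g/mol.
M(S) = 32.06 g/mol.
n(FeS) = 43.20 / 87.91 = 0.4914 mol.
Step 1 gives a 1:1 ratio of FeS to H2S, so n(H2S) = 0.4914 mol.
In step 2 the H2S:S ratio is 2:3, so n(S) = 0.7371 mol.
Mass of S = 0.7371 × 32.06 = 23.63 g.

23.6 g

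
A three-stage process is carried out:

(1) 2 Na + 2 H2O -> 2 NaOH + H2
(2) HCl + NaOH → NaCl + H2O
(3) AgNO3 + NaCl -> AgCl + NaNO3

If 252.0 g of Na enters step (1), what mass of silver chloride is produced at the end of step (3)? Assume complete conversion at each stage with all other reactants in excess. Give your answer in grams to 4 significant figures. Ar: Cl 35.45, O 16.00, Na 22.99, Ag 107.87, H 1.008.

1571 g

M(Na) = 22.99 g/mol.
M(AgCl) = 107.87 + 35.45 = 143.32 g/mol.
n(Na) = 252.0 / 22.99 = 10.961 mol.
Reaction (1): Na→NaOH ratio 2:2 ⇒ n(NaOH) = 10.961 mol.
Reaction (2): NaOH→NaCl ratio 1:1 ⇒ n(NaCl) = 10.961 mol.
Reaction (3): NaCl→AgCl ratio 1:1 ⇒ n(AgCl) = 10.961 mol.
Mass of AgCl = 10.961 × 143.32 = 1571.0 g.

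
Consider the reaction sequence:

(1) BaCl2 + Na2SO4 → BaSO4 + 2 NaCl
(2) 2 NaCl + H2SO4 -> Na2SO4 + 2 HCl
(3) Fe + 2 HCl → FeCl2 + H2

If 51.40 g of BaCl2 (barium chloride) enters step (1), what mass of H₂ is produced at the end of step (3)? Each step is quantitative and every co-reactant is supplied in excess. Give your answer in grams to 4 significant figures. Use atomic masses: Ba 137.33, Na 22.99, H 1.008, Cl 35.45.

M(BaCl2) = 137.33 + 2(35.45) = 208.23 g/mol.
M(H2) = 2(1.008) = 2.016 g/mol.
n(BaCl2) = 51.40 / 208.23 = 0.24684 mol.
Reaction (1): BaCl2→NaCl ratio 1:2 ⇒ n(NaCl) = 0.49368 mol.
Reaction (2): NaCl→HCl ratio 2:2 ⇒ n(HCl) = 0.49368 mol.
Reaction (3): HCl→H2 ratio 2:1 ⇒ n(H2) = 0.24684 mol.
Mass of H2 = 0.24684 × 2.016 = 0.49763 g.

0.4976 g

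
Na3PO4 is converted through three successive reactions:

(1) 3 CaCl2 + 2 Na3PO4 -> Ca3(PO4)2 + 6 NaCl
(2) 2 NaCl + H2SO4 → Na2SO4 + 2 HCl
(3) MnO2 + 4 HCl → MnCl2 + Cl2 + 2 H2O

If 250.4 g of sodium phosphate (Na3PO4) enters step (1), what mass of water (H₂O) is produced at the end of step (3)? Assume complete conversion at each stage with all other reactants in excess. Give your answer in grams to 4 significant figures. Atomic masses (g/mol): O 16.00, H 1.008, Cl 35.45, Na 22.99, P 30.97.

41.28 g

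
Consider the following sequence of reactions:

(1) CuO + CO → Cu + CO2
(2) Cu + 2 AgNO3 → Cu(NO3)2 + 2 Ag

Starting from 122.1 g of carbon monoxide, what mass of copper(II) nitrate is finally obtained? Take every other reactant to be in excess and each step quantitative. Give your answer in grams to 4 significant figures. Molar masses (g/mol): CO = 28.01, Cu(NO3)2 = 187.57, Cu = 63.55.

n(CO) = 122.10 / 28.01 = 4.3592 mol.
Step 1 gives a 1:1 ratio of CO to Cu, so n(Cu) = 4.3592 mol.
In step 2 the Cu:Cu(NO3)2 ratio is 1:1, so n(Cu(NO3)2) = 4.3592 mol.
Mass of Cu(NO3)2 = 4.3592 × 187.57 = 817.65 g.

817.6 g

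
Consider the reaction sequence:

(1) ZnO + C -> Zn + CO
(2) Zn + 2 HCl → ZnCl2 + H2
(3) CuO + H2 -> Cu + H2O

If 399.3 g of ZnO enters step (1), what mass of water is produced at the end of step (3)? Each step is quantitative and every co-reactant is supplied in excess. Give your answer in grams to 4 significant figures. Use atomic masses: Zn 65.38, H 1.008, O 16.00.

88.40 g

M(ZnO) = 65.38 + 16.00 = 81.38 g/mol.
M(H2O) = 2(1.008) + 16.00 = 18.016 g/mol.
n(ZnO) = 399.3 / 81.38 = 4.9066 mol.
Reaction (1): ZnO→Zn ratio 1:1 ⇒ n(Zn) = 4.9066 mol.
Reaction (2): Zn→H2 ratio 1:1 ⇒ n(H2) = 4.9066 mol.
Reaction (3): H2→H2O ratio 1:1 ⇒ n(H2O) = 4.9066 mol.
Mass of H2O = 4.9066 × 18.016 = 88.398 g.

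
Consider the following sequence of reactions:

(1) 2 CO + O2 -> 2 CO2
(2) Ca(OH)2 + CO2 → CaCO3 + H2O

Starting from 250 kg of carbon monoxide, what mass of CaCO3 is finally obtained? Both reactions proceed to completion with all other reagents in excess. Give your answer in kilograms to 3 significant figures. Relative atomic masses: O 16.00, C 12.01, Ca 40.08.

M(CO) = 12.01 + 16.00 = 28.01 g/mol.
M(CaCO3) = 40.08 + 12.01 + 3(16.00) = 100.09 g/mol.
250 kg = 250000 g.
n(CO) = 250000 / 28.01 = 8925 mol.
Step 1 gives a 2:2 ratio of CO to CO2, so n(CO2) = 8925 mol.
In step 2 the CO2:CaCO3 ratio is 1:1, so n(CaCO3) = 8925 mol.
Mass of CaCO3 = 8925 × 100.09 = 893300 g = 893 kg.

893 kg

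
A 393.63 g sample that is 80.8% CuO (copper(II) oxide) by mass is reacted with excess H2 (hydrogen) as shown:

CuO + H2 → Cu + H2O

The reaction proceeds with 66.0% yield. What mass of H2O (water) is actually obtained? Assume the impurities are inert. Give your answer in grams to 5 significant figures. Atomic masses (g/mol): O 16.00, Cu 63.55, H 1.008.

47.540 g

Pure CuO available = 393.63 g × 0.808 = 318.053 g.
M(CuO) = 63.55 + 16.00 = 79.55 g/mol.
M(H2O) = 2(1.008) + 16.00 = 18.016 g/mol.
n(CuO) = 318.053 g / 79.55 g/mol = 3.99815 mol.
From the equation the CuO:H2O mole ratio is 1:1, so n(H2O) = 3.99815 × 1/1 = 3.99815 mol.
Mass of H2O = 3.99815 mol × 18.016 g/mol = 72.0307 g.
Actual mass collected = 72.0307 g × 0.660 = 47.5403 g.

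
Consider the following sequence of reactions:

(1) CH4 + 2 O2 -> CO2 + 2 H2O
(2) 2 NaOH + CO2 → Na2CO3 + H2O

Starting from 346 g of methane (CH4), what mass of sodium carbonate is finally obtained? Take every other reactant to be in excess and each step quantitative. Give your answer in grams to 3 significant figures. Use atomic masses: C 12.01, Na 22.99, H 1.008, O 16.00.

2290 g

M(CH4) = 12.01 + 4(1.008) = 16.042 g/mol.
M(Na2CO3) = 2(22.99) + 12.01 + 3(16.00) = 105.99 g/mol.
n(CH4) = 346.0 / 16.042 = 21.57 mol.
Step 1 gives a 1:1 ratio of CH4 to CO2, so n(CO2) = 21.57 mol.
In step 2 the CO2:Na2CO3 ratio is 1:1, so n(Na2CO3) = 21.57 mol.
Mass of Na2CO3 = 21.57 × 105.99 = 2286 g.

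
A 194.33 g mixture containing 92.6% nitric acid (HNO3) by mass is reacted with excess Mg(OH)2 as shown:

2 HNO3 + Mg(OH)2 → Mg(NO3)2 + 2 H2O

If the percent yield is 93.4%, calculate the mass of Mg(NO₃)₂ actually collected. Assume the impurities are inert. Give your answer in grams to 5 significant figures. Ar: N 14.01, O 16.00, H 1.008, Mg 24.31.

Pure HNO3 available = 194.33 g × 0.926 = 179.950 g.
M(HNO3) = 1.008 + 14.01 + 3(16.00) = 63.018 g/mol.
M(Mg(NO3)2) = 24.31 + 2(14.01) + 6(16.00) = 148.33 g/mol.
n(HNO3) = 179.950 g / 63.018 g/mol = 2.85553 mol.
From the equation the HNO3:Mg(NO3)2 mole ratio is 2:1, so n(Mg(NO3)2) = 2.85553 × 1/2 = 1.42776 mol.
Mass of Mg(NO3)2 = 1.42776 mol × 148.33 g/mol = 211.780 g.
Actual mass collected = 211.780 g × 0.934 = 197.803 g.

197.80 g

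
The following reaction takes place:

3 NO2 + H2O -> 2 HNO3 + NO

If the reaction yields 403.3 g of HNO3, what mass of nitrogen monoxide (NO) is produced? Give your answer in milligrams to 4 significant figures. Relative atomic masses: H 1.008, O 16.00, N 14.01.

96030 mg

M(HNO3) = 1.008 + 14.01 + 3(16.00) = 63.018 g/mol.
M(NO) = 14.01 + 16.00 = 30.01 g/mol.
n(HNO3) = 403.30 g / 63.018 g/mol = 6.3998 mol.
From the equation the HNO3:NO mole ratio is 2:1, so n(NO) = 6.3998 × 1/2 = 3.1999 mol.
Mass of NO = 3.1999 mol × 30.01 g/mol = 96.028 g.
Converting to mg: 96.028 g = 96030 mg.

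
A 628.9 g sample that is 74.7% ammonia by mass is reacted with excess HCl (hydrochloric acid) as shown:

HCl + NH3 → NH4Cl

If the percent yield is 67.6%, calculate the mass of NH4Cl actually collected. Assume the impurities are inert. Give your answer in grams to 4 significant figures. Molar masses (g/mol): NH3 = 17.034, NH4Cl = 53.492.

Pure NH3 available = 628.9 g × 0.747 = 469.79 g.
n(NH3) = 469.79 g / 17.034 g/mol = 27.579 mol.
From the equation the NH3:NH4Cl mole ratio is 1:1, so n(NH4Cl) = 27.579 × 1/1 = 27.579 mol.
Mass of NH4Cl = 27.579 mol × 53.492 g/mol = 1475.3 g.
Actual mass collected = 1475.3 g × 0.676 = 997.29 g.

997.3 g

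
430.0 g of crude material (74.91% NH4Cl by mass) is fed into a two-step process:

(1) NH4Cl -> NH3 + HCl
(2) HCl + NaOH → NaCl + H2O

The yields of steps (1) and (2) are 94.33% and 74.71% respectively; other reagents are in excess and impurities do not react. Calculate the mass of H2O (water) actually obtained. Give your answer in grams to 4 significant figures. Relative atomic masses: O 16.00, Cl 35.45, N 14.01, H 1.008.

76.46 g

Pure NH4Cl = 430.0 × 0.7491 = 322.11 g.
M(NH4Cl) = 14.01 + 4(1.008) + 35.45 = 53.492 g/mol.
M(H2O) = 2(1.008) + 16.00 = 18.016 g/mol.
n(NH4Cl) = 322.11 / 53.492 = 6.0217 mol.
Step 1 (NH4Cl:HCl = 1:1): theoretical n(HCl) = 6.0217 mol; at 94.33% yield, n(HCl) = 5.6803 mol.
Step 2 (HCl:H2O = 1:1): theoretical n(H2O) = 5.6803 mol, so theoretical mass = 5.6803 × 18.016 = 102.34 g.
At 74.71% yield, actual mass of H2O = 102.34 × 0.7471 = 76.455 g.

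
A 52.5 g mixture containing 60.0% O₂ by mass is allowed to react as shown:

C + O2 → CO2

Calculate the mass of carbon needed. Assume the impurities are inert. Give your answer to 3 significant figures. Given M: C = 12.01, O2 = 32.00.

Mass of pure O2 = 52.5 g × 0.600 = 31.50 g.
n(O2) = 31.50 g / 32.00 g/mol = 0.9844 mol.
From the equation the O2:C mole ratio is 1:1, so n(C) = 0.9844 × 1/1 = 0.9844 mol.
Mass of C = 0.9844 mol × 12.01 g/mol = 11.82 g.

11.8 g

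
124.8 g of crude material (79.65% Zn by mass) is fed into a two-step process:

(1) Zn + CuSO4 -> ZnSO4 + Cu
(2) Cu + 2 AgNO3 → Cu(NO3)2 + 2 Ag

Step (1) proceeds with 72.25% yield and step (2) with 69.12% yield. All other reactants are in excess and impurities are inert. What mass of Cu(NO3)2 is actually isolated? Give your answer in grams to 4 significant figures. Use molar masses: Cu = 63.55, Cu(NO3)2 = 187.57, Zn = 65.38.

142.4 g

Pure Zn = 124.8 × 0.7965 = 99.403 g.
n(Zn) = 99.403 / 65.38 = 1.5204 mol.
Step 1 (Zn:Cu = 1:1): theoretical n(Cu) = 1.5204 mol; at 72.25% yield, n(Cu) = 1.0985 mol.
Step 2 (Cu:Cu(NO3)2 = 1:1): theoretical n(Cu(NO3)2) = 1.0985 mol, so theoretical mass = 1.0985 × 187.57 = 206.04 g.
At 69.12% yield, actual mass of Cu(NO3)2 = 206.04 × 0.6912 = 142.42 g.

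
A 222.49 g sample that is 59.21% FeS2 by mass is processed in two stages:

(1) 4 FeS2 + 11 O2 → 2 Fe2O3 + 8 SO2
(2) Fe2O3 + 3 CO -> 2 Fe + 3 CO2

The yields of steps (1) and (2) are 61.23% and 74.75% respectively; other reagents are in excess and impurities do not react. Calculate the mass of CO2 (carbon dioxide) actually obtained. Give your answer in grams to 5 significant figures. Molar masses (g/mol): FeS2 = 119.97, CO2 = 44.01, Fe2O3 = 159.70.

33.178 g

Pure FeS2 = 222.49 × 0.5921 = 131.736 g.
n(FeS2) = 131.736 / 119.97 = 1.09808 mol.
Step 1 (FeS2:Fe2O3 = 4:2): theoretical n(Fe2O3) = 0.549039 mol; at 61.23% yield, n(Fe2O3) = 0.336176 mol.
Step 2 (Fe2O3:CO2 = 1:3): theoretical n(CO2) = 1.00853 mol, so theoretical mass = 1.00853 × 44.01 = 44.3854 g.
At 74.75% yield, actual mass of CO2 = 44.3854 × 0.7475 = 33.1781 g.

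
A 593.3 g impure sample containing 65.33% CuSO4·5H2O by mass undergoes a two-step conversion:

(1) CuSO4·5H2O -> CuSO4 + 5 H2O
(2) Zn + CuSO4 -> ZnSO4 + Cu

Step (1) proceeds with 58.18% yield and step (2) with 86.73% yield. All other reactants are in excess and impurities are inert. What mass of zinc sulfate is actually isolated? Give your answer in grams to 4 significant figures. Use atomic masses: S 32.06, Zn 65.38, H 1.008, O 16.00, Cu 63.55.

Pure CuSO4·5H2O = 593.3 × 0.6533 = 387.60 g.
M(CuSO4·5H2O) = 63.55 + 32.06 + 9(16.00) + 10(1.008) = 249.69 g/mol.
M(ZnSO4) = 65.38 + 32.06 + 4(16.00) = 161.44 g/mol.
n(CuSO4·5H2O) = 387.60 / 249.69 = 1.5523 mol.
Step 1 (CuSO4·5H2O:CuSO4 = 1:1): theoretical n(CuSO4) = 1.5523 mol; at 58.18% yield, n(CuSO4) = 0.90315 mol.
Step 2 (CuSO4:ZnSO4 = 1:1): theoretical n(ZnSO4) = 0.90315 mol, so theoretical mass = 0.90315 × 161.44 = 145.80 g.
At 86.73% yield, actual mass of ZnSO4 = 145.80 × 0.8673 = 126.46 g.

126.5 g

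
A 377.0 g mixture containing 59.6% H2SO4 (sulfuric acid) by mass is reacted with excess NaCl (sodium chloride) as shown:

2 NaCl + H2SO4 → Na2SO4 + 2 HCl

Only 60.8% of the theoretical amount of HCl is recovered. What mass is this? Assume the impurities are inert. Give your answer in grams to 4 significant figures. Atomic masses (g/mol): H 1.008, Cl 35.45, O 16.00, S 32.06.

101.6 g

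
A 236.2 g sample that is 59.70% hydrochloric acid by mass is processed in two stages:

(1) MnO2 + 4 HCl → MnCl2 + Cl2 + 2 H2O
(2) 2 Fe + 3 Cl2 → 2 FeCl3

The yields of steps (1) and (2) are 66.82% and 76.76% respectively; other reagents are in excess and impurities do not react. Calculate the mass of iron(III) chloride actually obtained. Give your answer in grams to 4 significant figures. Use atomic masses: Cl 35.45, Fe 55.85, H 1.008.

Pure HCl = 236.2 × 0.5970 = 141.01 g.
M(HCl) = 1.008 + 35.45 = 36.458 g/mol.
M(FeCl3) = 55.85 + 3(35.45) = 162.20 g/mol.
n(HCl) = 141.01 / 36.458 = 3.8678 mol.
Step 1 (HCl:Cl2 = 4:1): theoretical n(Cl2) = 0.96694 mol; at 66.82% yield, n(Cl2) = 0.64611 mol.
Step 2 (Cl2:FeCl3 = 3:2): theoretical n(FeCl3) = 0.43074 mol, so theoretical mass = 0.43074 × 162.20 = 69.866 g.
At 76.76% yield, actual mass of FeCl3 = 69.866 × 0.7676 = 53.629 g.

53.63 g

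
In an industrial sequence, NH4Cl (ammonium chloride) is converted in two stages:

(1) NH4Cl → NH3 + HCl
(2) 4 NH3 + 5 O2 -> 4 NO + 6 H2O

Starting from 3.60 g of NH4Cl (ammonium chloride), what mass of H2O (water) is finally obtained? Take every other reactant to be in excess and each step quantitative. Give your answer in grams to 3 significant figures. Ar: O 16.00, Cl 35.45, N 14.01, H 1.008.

1.82 g

M(NH4Cl) = 14.01 + 4(1.008) + 35.45 = 53.492 g/mol.
M(H2O) = 2(1.008) + 16.00 = 18.016 g/mol.
n(NH4Cl) = 3.600 / 53.492 = 0.06730 mol.
Step 1 gives a 1:1 ratio of NH4Cl to NH3, so n(NH3) = 0.06730 mol.
In step 2 the NH3:H2O ratio is 4:6, so n(H2O) = 0.1009 mol.
Mass of H2O = 0.1009 × 18.016 = 1.819 g.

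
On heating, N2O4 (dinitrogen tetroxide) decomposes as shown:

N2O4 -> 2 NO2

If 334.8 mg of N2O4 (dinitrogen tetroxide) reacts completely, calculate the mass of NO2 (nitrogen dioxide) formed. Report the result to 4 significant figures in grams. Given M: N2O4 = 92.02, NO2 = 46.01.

0.3348 g

Convert: 334.8 mg = 0.33480 g.
n(N2O4) = 0.33480 g / 92.02 g/mol = 0.0036383 mol.
From the equation the N2O4:NO2 mole ratio is 1:2, so n(NO2) = 0.0036383 × 2/1 = 0.0072767 mol.
Mass of NO2 = 0.0072767 mol × 46.01 g/mol = 0.33480 g.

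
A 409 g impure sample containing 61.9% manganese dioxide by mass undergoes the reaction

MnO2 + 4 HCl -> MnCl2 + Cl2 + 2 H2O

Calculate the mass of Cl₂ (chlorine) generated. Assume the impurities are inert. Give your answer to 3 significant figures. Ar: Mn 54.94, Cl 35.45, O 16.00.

Mass of pure MnO2 = 409 g × 0.619 = 253.2 g.
M(MnO2) = 54.94 + 2(16.00) = 86.94 g/mol.
M(Cl2) = 2(35.45) = 70.90 g/mol.
n(MnO2) = 253.2 g / 86.94 g/mol = 2.912 mol.
From the equation the MnO2:Cl2 mole ratio is 1:1, so n(Cl2) = 2.912 × 1/1 = 2.912 mol.
Mass of Cl2 = 2.912 mol × 70.90 g/mol = 206.5 g.

206 g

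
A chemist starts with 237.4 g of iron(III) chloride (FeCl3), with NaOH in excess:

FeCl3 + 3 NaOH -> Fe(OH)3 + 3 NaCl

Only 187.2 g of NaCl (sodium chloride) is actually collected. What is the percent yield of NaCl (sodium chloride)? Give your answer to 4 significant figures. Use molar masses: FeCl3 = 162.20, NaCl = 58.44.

n(FeCl3) = 237.40 g / 162.20 g/mol = 1.4636 mol.
From the equation the FeCl3:NaCl mole ratio is 1:3, so n(NaCl) = 1.4636 × 3/1 = 4.3909 mol.
Mass of NaCl = 4.3909 mol × 58.44 g/mol = 256.60 g.
This is the theoretical yield. Percent yield = 187.2 g / 256.60 g × 100% = 72.953%.

72.95 %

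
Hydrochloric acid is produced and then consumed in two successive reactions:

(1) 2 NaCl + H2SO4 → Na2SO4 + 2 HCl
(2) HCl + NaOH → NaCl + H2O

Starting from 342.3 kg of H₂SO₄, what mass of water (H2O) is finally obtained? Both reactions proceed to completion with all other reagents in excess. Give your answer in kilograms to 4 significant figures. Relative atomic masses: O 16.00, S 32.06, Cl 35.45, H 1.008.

125.8 kg

M(H2SO4) = 2(1.008) + 32.06 + 4(16.00) = 98.076 g/mol.
M(H2O) = 2(1.008) + 16.00 = 18.016 g/mol.
342.3 kg = 342300 g.
n(H2SO4) = 342300 / 98.076 = 3490.2 mol.
Step 1 gives a 1:2 ratio of H2SO4 to HCl, so n(HCl) = 6980.3 mol.
In step 2 the HCl:H2O ratio is 1:1, so n(H2O) = 6980.3 mol.
Mass of H2O = 6980.3 × 18.016 = 125760 g = 125.8 kg.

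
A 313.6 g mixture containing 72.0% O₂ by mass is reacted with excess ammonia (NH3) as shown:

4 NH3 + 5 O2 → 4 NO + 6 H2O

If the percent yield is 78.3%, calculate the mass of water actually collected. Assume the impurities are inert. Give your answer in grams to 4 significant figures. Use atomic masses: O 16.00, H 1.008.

119.4 g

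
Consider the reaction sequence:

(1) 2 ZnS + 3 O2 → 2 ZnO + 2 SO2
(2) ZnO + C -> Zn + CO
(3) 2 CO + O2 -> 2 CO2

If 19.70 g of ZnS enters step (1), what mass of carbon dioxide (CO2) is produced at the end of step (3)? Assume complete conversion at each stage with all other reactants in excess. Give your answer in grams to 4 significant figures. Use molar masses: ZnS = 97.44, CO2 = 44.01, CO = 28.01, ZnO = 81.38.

8.898 g

n(ZnS) = 19.70 / 97.44 = 0.20218 mol.
Reaction (1): ZnS→ZnO ratio 2:2 ⇒ n(ZnO) = 0.20218 mol.
Reaction (2): ZnO→CO ratio 1:1 ⇒ n(CO) = 0.20218 mol.
Reaction (3): CO→CO2 ratio 2:2 ⇒ n(CO2) = 0.20218 mol.
Mass of CO2 = 0.20218 × 44.01 = 8.8978 g.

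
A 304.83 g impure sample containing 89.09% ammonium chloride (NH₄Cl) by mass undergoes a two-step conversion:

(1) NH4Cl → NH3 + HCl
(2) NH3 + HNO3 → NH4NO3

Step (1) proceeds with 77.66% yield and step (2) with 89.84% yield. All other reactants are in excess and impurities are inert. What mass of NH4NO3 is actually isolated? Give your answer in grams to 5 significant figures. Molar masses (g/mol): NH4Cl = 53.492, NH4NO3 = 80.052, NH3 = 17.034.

Pure NH4Cl = 304.83 × 0.8909 = 271.573 g.
n(NH4Cl) = 271.573 / 53.492 = 5.07689 mol.
Step 1 (NH4Cl:NH3 = 1:1): theoretical n(NH3) = 5.07689 mol; at 77.66% yield, n(NH3) = 3.94271 mol.
Step 2 (NH3:NH4NO3 = 1:1): theoretical n(NH4NO3) = 3.94271 mol, so theoretical mass = 3.94271 × 80.052 = 315.622 g.
At 89.84% yield, actual mass of NH4NO3 = 315.622 × 0.8984 = 283.555 g.

283.55 g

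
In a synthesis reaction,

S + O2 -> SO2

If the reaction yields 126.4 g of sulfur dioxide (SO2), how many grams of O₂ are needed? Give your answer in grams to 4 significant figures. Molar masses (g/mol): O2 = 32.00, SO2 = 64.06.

63.14 g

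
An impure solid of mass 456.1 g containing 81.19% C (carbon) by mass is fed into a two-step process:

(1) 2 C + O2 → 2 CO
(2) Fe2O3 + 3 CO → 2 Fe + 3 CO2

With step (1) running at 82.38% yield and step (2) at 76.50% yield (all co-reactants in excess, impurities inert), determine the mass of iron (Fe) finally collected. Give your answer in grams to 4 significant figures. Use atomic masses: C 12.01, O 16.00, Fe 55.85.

723.5 g

Pure C = 456.1 × 0.8119 = 370.31 g.
M(C) = 12.01 g/mol.
M(Fe) = 55.85 g/mol.
n(C) = 370.31 / 12.01 = 30.833 mol.
Step 1 (C:CO = 2:2): theoretical n(CO) = 30.833 mol; at 82.38% yield, n(CO) = 25.400 mol.
Step 2 (CO:Fe = 3:2): theoretical n(Fe) = 16.934 mol, so theoretical mass = 16.934 × 55.85 = 945.74 g.
At 76.50% yield, actual mass of Fe = 945.74 × 0.7650 = 723.49 g.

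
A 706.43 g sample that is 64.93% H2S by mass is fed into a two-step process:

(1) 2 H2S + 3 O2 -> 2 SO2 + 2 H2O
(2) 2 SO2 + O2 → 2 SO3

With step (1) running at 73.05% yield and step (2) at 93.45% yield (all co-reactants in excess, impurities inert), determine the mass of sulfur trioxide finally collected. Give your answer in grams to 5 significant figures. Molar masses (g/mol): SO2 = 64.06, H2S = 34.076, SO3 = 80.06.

735.67 g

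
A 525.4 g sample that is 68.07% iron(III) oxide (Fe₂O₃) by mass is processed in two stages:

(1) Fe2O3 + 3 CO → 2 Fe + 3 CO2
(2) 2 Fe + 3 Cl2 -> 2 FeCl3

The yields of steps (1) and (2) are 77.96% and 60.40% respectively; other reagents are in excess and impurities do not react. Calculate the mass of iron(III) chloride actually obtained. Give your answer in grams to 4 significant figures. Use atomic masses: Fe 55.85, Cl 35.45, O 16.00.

342.1 g

Pure Fe2O3 = 525.4 × 0.6807 = 357.64 g.
M(Fe2O3) = 2(55.85) + 3(16.00) = 159.70 g/mol.
M(FeCl3) = 55.85 + 3(35.45) = 162.20 g/mol.
n(Fe2O3) = 357.64 / 159.70 = 2.2394 mol.
Step 1 (Fe2O3:Fe = 1:2): theoretical n(Fe) = 4.4789 mol; at 77.96% yield, n(Fe) = 3.4917 mol.
Step 2 (Fe:FeCl3 = 2:2): theoretical n(FeCl3) = 3.4917 mol, so theoretical mass = 3.4917 × 162.20 = 566.36 g.
At 60.40% yield, actual mass of FeCl3 = 566.36 × 0.6040 = 342.08 g.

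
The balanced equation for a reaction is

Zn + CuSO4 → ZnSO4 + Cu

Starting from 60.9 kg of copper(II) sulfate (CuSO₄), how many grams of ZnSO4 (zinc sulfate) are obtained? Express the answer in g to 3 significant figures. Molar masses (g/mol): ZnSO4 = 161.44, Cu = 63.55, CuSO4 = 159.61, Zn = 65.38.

61600 g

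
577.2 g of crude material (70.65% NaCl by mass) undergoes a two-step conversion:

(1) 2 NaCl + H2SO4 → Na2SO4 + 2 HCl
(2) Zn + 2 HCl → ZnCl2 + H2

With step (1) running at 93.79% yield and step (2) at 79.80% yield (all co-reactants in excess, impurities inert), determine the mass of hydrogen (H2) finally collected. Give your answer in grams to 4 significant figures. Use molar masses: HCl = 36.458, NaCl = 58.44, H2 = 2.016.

5.264 g

Pure NaCl = 577.2 × 0.7065 = 407.79 g.
n(NaCl) = 407.79 / 58.44 = 6.9780 mol.
Step 1 (NaCl:HCl = 2:2): theoretical n(HCl) = 6.9780 mol; at 93.79% yield, n(HCl) = 6.5446 mol.
Step 2 (HCl:H2 = 2:1): theoretical n(H2) = 3.2723 mol, so theoretical mass = 3.2723 × 2.016 = 6.5970 g.
At 79.80% yield, actual mass of H2 = 6.5970 × 0.7980 = 5.2644 g.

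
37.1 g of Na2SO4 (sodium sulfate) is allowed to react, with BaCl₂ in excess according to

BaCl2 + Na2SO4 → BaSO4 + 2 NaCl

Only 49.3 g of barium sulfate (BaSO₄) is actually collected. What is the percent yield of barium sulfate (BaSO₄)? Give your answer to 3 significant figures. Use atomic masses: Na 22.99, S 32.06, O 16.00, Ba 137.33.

80.9 %

M(Na2SO4) = 2(22.99) + 32.06 + 4(16.00) = 142.04 g/mol.
M(BaSO4) = 137.33 + 32.06 + 4(16.00) = 233.39 g/mol.
n(Na2SO4) = 37.10 g / 142.04 g/mol = 0.2612 mol.
From the equation the Na2SO4:BaSO4 mole ratio is 1:1, so n(BaSO4) = 0.2612 × 1/1 = 0.2612 mol.
Mass of BaSO4 = 0.2612 mol × 233.39 g/mol = 60.96 g.
This is the theoretical yield. Percent yield = 49.3 g / 60.96 g × 100% = 80.87%.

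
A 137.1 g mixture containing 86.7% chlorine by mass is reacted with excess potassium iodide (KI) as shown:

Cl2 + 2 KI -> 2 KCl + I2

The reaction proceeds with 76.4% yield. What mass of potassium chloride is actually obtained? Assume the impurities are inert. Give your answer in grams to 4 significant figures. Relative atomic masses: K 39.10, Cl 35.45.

191.0 g

Pure Cl2 available = 137.1 g × 0.867 = 118.87 g.
M(Cl2) = 2(35.45) = 70.90 g/mol.
M(KCl) = 39.10 + 35.45 = 74.55 g/mol.
n(Cl2) = 118.87 g / 70.90 g/mol = 1.6765 mol.
From the equation the Cl2:KCl mole ratio is 1:2, so n(KCl) = 1.6765 × 2/1 = 3.3531 mol.
Mass of KCl = 3.3531 mol × 74.55 g/mol = 249.97 g.
Actual mass collected = 249.97 g × 0.764 = 190.98 g.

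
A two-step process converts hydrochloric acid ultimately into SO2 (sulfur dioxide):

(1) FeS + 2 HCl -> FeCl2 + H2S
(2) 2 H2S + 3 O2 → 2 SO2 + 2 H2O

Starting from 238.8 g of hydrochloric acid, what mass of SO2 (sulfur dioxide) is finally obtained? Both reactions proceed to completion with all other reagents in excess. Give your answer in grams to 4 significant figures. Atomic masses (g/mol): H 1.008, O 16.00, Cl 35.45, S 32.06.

209.8 g

M(HCl) = 1.008 + 35.45 = 36.458 g/mol.
M(SO2) = 32.06 + 2(16.00) = 64.06 g/mol.
n(HCl) = 238.80 / 36.458 = 6.5500 mol.
Step 1 gives a 2:1 ratio of HCl to H2S, so n(H2S) = 3.2750 mol.
In step 2 the H2S:SO2 ratio is 2:2, so n(SO2) = 3.2750 mol.
Mass of SO2 = 3.2750 × 64.06 = 209.80 g.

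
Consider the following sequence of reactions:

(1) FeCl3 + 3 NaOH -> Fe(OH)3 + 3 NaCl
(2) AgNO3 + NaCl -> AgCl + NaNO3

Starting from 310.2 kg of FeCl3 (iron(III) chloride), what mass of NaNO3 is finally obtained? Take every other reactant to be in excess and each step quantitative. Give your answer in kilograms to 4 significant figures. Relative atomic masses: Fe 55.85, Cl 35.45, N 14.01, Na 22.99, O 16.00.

487.7 kg

M(FeCl3) = 55.85 + 3(35.45) = 162.20 g/mol.
M(NaNO3) = 22.99 + 14.01 + 3(16.00) = 85.00 g/mol.
310.2 kg = 310200 g.
n(FeCl3) = 310200 / 162.20 = 1912.5 mol.
Step 1 gives a 1:3 ratio of FeCl3 to NaCl, so n(NaCl) = 5737.4 mol.
In step 2 the NaCl:NaNO3 ratio is 1:1, so n(NaNO3) = 5737.4 mol.
Mass of NaNO3 = 5737.4 × 85.00 = 487680 g = 487.7 kg.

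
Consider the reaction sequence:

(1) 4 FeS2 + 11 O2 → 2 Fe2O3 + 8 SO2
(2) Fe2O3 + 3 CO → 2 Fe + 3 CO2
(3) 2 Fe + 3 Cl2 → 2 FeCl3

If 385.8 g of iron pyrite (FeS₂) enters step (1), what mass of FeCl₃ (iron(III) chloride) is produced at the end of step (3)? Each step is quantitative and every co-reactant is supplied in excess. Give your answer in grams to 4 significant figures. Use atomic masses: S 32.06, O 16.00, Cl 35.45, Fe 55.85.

521.6 g

M(FeS2) = 55.85 + 2(32.06) = 119.97 g/mol.
M(FeCl3) = 55.85 + 3(35.45) = 162.20 g/mol.
n(FeS2) = 385.8 / 119.97 = 3.2158 mol.
Reaction (1): FeS2→Fe2O3 ratio 4:2 ⇒ n(Fe2O3) = 1.6079 mol.
Reaction (2): Fe2O3→Fe ratio 1:2 ⇒ n(Fe) = 3.2158 mol.
Reaction (3): Fe→FeCl3 ratio 2:2 ⇒ n(FeCl3) = 3.2158 mol.
Mass of FeCl3 = 3.2158 × 162.20 = 521.60 g.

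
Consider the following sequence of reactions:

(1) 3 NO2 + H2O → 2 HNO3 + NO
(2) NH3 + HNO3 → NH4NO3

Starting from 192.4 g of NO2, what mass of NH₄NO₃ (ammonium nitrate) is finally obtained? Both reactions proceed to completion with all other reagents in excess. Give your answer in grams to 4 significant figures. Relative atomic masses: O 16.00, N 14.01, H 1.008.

M(NO2) = 14.01 + 2(16.00) = 46.01 g/mol.
M(NH4NO3) = 2(14.01) + 4(1.008) + 3(16.00) = 80.052 g/mol.
n(NO2) = 192.40 / 46.01 = 4.1817 mol.
Step 1 gives a 3:2 ratio of NO2 to HNO3, so n(HNO3) = 2.7878 mol.
In step 2 the HNO3:NH4NO3 ratio is 1:1, so n(NH4NO3) = 2.7878 mol.
Mass of NH4NO3 = 2.7878 × 80.052 = 223.17 g.

223.2 g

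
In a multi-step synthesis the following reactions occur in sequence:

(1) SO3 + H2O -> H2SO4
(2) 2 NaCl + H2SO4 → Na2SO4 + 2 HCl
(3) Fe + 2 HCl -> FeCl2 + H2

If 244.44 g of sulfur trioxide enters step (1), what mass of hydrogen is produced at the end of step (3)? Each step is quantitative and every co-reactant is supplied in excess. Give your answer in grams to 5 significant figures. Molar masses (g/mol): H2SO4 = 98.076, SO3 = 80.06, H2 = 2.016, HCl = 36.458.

6.1553 g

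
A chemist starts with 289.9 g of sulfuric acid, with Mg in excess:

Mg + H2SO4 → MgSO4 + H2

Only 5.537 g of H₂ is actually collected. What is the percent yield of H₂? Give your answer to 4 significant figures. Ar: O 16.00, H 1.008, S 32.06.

92.92 %

M(H2SO4) = 2(1.008) + 32.06 + 4(16.00) = 98.076 g/mol.
M(H2) = 2(1.008) = 2.016 g/mol.
n(H2SO4) = 289.90 g / 98.076 g/mol = 2.9559 mol.
From the equation the H2SO4:H2 mole ratio is 1:1, so n(H2) = 2.9559 × 1/1 = 2.9559 mol.
Mass of H2 = 2.9559 mol × 2.016 g/mol = 5.9590 g.
This is the theoretical yield. Percent yield = 5.537 g / 5.9590 g × 100% = 92.918%.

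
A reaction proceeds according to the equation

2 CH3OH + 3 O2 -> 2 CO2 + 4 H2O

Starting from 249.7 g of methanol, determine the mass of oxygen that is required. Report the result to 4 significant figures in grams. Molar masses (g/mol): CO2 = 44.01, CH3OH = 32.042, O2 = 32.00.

374.1 g

n(CH3OH) = 249.70 g / 32.042 g/mol = 7.7929 mol.
From the equation the CH3OH:O2 mole ratio is 2:3, so n(O2) = 7.7929 × 3/2 = 11.689 mol.
Mass of O2 = 11.689 mol × 32.00 g/mol = 374.06 g.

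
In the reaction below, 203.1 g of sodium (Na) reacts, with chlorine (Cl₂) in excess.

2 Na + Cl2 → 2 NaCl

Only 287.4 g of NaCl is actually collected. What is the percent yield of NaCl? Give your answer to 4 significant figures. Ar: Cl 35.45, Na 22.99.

55.67 %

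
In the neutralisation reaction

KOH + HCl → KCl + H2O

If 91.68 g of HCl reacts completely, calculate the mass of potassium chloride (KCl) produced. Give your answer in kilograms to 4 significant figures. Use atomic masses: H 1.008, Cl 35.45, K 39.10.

0.1875 kg

M(HCl) = 1.008 + 35.45 = 36.458 g/mol.
M(KCl) = 39.10 + 35.45 = 74.55 g/mol.
n(HCl) = 91.680 g / 36.458 g/mol = 2.5147 mol.
From the equation the HCl:KCl mole ratio is 1:1, so n(KCl) = 2.5147 × 1/1 = 2.5147 mol.
Mass of KCl = 2.5147 mol × 74.55 g/mol = 187.47 g.
Converting to kg: 187.47 g = 0.1875 kg.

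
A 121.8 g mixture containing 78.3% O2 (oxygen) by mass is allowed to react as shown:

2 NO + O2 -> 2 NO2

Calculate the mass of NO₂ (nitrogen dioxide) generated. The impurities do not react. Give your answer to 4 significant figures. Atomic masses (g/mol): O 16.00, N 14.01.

274.2 g

Mass of pure O2 = 121.8 g × 0.783 = 95.369 g.
M(O2) = 2(16.00) = 32.00 g/mol.
M(NO2) = 14.01 + 2(16.00) = 46.01 g/mol.
n(O2) = 95.369 g / 32.00 g/mol = 2.9803 mol.
From the equation the O2:NO2 mole ratio is 1:2, so n(NO2) = 2.9803 × 2/1 = 5.9606 mol.
Mass of NO2 = 5.9606 mol × 46.01 g/mol = 274.25 g.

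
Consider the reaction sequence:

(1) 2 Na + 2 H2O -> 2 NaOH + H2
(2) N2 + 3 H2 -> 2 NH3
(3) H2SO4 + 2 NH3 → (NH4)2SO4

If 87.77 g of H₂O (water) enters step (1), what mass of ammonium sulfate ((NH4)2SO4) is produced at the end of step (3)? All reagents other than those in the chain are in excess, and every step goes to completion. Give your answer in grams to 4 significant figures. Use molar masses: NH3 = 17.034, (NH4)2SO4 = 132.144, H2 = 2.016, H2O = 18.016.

n(H2O) = 87.77 / 18.016 = 4.8718 mol.
Reaction (1): H2O→H2 ratio 2:1 ⇒ n(H2) = 2.4359 mol.
Reaction (2): H2→NH3 ratio 3:2 ⇒ n(NH3) = 1.6239 mol.
Reaction (3): NH3→(NH4)2SO4 ratio 2:1 ⇒ n((NH4)2SO4) = 0.81196 mol.
Mass of (NH4)2SO4 = 0.81196 × 132.144 = 107.30 g.

107.3 g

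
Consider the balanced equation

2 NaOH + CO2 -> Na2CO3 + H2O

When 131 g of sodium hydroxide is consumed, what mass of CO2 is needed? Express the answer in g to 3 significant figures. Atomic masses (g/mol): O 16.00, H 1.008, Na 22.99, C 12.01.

72.1 g

M(NaOH) = 22.99 + 16.00 + 1.008 = 39.998 g/mol.
M(CO2) = 12.01 + 2(16.00) = 44.01 g/mol.
n(NaOH) = 131.0 g / 39.998 g/mol = 3.275 mol.
From the equation the NaOH:CO2 mole ratio is 2:1, so n(CO2) = 3.275 × 1/2 = 1.638 mol.
Mass of CO2 = 1.638 mol × 44.01 g/mol = 72.07 g.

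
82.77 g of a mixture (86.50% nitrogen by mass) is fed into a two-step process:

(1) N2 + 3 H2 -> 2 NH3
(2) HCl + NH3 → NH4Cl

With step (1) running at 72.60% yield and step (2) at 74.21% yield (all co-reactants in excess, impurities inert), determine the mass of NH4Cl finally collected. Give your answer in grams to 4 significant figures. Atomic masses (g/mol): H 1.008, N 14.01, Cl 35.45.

Pure N2 = 82.77 × 0.8650 = 71.596 g.
M(N2) = 2(14.01) = 28.02 g/mol.
M(NH4Cl) = 14.01 + 4(1.008) + 35.45 = 53.492 g/mol.
n(N2) = 71.596 / 28.02 = 2.5552 mol.
Step 1 (N2:NH3 = 1:2): theoretical n(NH3) = 5.1104 mol; at 72.60% yield, n(NH3) = 3.7101 mol.
Step 2 (NH3:NH4Cl = 1:1): theoretical n(NH4Cl) = 3.7101 mol, so theoretical mass = 3.7101 × 53.492 = 198.46 g.
At 74.21% yield, actual mass of NH4Cl = 198.46 × 0.7421 = 147.28 g.

147.3 g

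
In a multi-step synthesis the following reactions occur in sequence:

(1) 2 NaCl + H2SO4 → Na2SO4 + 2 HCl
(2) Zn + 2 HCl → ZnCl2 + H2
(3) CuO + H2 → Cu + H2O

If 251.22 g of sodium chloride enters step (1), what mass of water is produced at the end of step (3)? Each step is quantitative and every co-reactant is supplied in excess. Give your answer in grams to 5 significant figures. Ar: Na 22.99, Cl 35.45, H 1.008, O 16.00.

M(NaCl) = 22.99 + 35.45 = 58.44 g/mol.
M(H2O) = 2(1.008) + 16.00 = 18.016 g/mol.
n(NaCl) = 251.22 / 58.44 = 4.29877 mol.
Reaction (1): NaCl→HCl ratio 2:2 ⇒ n(HCl) = 4.29877 mol.
Reaction (2): HCl→H2 ratio 2:1 ⇒ n(H2) = 2.14938 mol.
Reaction (3): H2→H2O ratio 1:1 ⇒ n(H2O) = 2.14938 mol.
Mass of H2O = 2.14938 × 18.016 = 38.7233 g.

38.723 g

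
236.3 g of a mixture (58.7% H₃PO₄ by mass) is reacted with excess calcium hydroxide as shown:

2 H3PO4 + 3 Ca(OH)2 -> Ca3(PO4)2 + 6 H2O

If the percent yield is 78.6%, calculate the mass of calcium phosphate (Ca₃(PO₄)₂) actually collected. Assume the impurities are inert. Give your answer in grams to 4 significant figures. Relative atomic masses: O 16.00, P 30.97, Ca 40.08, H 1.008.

172.5 g

Pure H3PO4 available = 236.3 g × 0.587 = 138.71 g.
M(H3PO4) = 3(1.008) + 30.97 + 4(16.00) = 97.994 g/mol.
M(Ca3(PO4)2) = 3(40.08) + 2(30.97) + 8(16.00) = 310.18 g/mol.
n(H3PO4) = 138.71 g / 97.994 g/mol = 1.4155 mol.
From the equation the H3PO4:Ca3(PO4)2 mole ratio is 2:1, so n(Ca3(PO4)2) = 1.4155 × 1/2 = 0.70774 mol.
Mass of Ca3(PO4)2 = 0.70774 mol × 310.18 g/mol = 219.53 g.
Actual mass collected = 219.53 g × 0.786 = 172.55 g.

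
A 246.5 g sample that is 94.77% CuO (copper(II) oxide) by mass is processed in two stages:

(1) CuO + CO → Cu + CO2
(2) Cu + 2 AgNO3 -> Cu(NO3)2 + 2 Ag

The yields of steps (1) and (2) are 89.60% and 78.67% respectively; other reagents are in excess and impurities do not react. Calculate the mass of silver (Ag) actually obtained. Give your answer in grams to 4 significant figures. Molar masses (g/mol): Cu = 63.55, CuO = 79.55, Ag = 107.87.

Pure CuO = 246.5 × 0.9477 = 233.61 g.
n(CuO) = 233.61 / 79.55 = 2.9366 mol.
Step 1 (CuO:Cu = 1:1): theoretical n(Cu) = 2.9366 mol; at 89.60% yield, n(Cu) = 2.6312 mol.
Step 2 (Cu:Ag = 1:2): theoretical n(Ag) = 5.2624 mol, so theoretical mass = 5.2624 × 107.87 = 567.66 g.
At 78.67% yield, actual mass of Ag = 567.66 × 0.7867 = 446.58 g.

446.6 g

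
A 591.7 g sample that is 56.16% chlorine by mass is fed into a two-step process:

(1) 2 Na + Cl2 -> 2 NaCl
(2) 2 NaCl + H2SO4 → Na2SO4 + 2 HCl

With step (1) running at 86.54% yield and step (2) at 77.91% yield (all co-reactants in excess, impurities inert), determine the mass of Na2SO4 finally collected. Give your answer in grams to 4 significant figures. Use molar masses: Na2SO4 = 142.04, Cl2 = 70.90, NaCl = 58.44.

Pure Cl2 = 591.7 × 0.5616 = 332.30 g.
n(Cl2) = 332.30 / 70.90 = 4.6869 mol.
Step 1 (Cl2:NaCl = 1:2): theoretical n(NaCl) = 9.3737 mol; at 86.54% yield, n(NaCl) = 8.1120 mol.
Step 2 (NaCl:Na2SO4 = 2:1): theoretical n(Na2SO4) = 4.0560 mol, so theoretical mass = 4.0560 × 142.04 = 576.12 g.
At 77.91% yield, actual mass of Na2SO4 = 576.12 × 0.7791 = 448.85 g.

448.9 g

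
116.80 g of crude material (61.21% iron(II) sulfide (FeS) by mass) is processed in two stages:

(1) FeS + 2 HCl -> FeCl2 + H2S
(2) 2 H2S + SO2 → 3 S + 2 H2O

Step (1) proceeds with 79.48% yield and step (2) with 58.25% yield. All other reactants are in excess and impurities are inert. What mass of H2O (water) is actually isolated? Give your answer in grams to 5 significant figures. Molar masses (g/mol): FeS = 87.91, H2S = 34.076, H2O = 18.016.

Pure FeS = 116.80 × 0.6121 = 71.4933 g.
n(FeS) = 71.4933 / 87.91 = 0.813255 mol.
Step 1 (FeS:H2S = 1:1): theoretical n(H2S) = 0.813255 mol; at 79.48% yield, n(H2S) = 0.646375 mol.
Step 2 (H2S:H2O = 2:2): theoretical n(H2O) = 0.646375 mol, so theoretical mass = 0.646375 × 18.016 = 11.6451 g.
At 58.25% yield, actual mass of H2O = 11.6451 × 0.5825 = 6.78327 g.

6.7833 g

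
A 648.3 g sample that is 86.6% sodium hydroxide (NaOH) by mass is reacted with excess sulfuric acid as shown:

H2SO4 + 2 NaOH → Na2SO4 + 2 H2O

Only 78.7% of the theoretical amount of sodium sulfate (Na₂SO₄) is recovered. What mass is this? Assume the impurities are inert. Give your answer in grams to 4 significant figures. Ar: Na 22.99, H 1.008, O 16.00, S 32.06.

784.5 g

Pure NaOH available = 648.3 g × 0.866 = 561.43 g.
M(NaOH) = 22.99 + 16.00 + 1.008 = 39.998 g/mol.
M(Na2SO4) = 2(22.99) + 32.06 + 4(16.00) = 142.04 g/mol.
n(NaOH) = 561.43 g / 39.998 g/mol = 14.036 mol.
From the equation the NaOH:Na2SO4 mole ratio is 2:1, so n(Na2SO4) = 14.036 × 1/2 = 7.0182 mol.
Mass of Na2SO4 = 7.0182 mol × 142.04 g/mol = 996.86 g.
Actual mass collected = 996.86 g × 0.787 = 784.53 g.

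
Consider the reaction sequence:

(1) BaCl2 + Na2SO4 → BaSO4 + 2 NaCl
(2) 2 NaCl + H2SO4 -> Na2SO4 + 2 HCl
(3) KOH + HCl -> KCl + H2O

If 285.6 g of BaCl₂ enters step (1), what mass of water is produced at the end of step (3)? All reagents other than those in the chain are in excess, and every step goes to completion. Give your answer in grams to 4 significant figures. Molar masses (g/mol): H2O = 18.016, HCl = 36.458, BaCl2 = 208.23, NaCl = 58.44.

n(BaCl2) = 285.6 / 208.23 = 1.3716 mol.
Reaction (1): BaCl2→NaCl ratio 1:2 ⇒ n(NaCl) = 2.7431 mol.
Reaction (2): NaCl→HCl ratio 2:2 ⇒ n(HCl) = 2.7431 mol.
Reaction (3): HCl→H2O ratio 1:1 ⇒ n(H2O) = 2.7431 mol.
Mass of H2O = 2.7431 × 18.016 = 49.420 g.

49.42 g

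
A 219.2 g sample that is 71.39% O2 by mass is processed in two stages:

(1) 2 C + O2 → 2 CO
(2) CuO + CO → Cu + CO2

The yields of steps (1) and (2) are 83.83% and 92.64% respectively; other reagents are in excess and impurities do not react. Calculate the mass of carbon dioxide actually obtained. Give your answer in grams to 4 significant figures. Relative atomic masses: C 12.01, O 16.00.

334.3 g

Pure O2 = 219.2 × 0.7139 = 156.49 g.
M(O2) = 2(16.00) = 32.00 g/mol.
M(CO2) = 12.01 + 2(16.00) = 44.01 g/mol.
n(O2) = 156.49 / 32.00 = 4.8902 mol.
Step 1 (O2:CO = 1:2): theoretical n(CO) = 9.7804 mol; at 83.83% yield, n(CO) = 8.1989 mol.
Step 2 (CO:CO2 = 1:1): theoretical n(CO2) = 8.1989 mol, so theoretical mass = 8.1989 × 44.01 = 360.84 g.
At 92.64% yield, actual mass of CO2 = 360.84 × 0.9264 = 334.28 g.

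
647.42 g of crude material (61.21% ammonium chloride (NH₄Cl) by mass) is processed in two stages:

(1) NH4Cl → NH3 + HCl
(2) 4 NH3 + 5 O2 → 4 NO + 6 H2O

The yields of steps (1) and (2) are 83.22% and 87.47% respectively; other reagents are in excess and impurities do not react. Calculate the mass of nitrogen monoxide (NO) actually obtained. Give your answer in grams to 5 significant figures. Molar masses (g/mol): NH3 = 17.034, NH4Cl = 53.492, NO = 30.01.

161.84 g

Pure NH4Cl = 647.42 × 0.6121 = 396.286 g.
n(NH4Cl) = 396.286 / 53.492 = 7.40832 mol.
Step 1 (NH4Cl:NH3 = 1:1): theoretical n(NH3) = 7.40832 mol; at 83.22% yield, n(NH3) = 6.16520 mol.
Step 2 (NH3:NO = 4:4): theoretical n(NO) = 6.16520 mol, so theoretical mass = 6.16520 × 30.01 = 185.018 g.
At 87.47% yield, actual mass of NO = 185.018 × 0.8747 = 161.835 g.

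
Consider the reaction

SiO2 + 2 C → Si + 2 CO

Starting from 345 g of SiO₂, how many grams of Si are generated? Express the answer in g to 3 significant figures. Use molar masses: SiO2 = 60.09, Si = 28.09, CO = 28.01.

161 g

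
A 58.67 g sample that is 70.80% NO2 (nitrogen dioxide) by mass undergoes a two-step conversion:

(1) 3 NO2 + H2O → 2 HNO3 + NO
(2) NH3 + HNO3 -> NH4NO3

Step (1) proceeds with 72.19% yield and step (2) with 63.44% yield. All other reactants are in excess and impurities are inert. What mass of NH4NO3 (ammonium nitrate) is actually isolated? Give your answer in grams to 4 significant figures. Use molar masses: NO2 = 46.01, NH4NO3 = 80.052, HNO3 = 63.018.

22.07 g

Pure NO2 = 58.67 × 0.7080 = 41.538 g.
n(NO2) = 41.538 / 46.01 = 0.90281 mol.
Step 1 (NO2:HNO3 = 3:2): theoretical n(HNO3) = 0.60187 mol; at 72.19% yield, n(HNO3) = 0.43449 mol.
Step 2 (HNO3:NH4NO3 = 1:1): theoretical n(NH4NO3) = 0.43449 mol, so theoretical mass = 0.43449 × 80.052 = 34.782 g.
At 63.44% yield, actual mass of NH4NO3 = 34.782 × 0.6344 = 22.066 g.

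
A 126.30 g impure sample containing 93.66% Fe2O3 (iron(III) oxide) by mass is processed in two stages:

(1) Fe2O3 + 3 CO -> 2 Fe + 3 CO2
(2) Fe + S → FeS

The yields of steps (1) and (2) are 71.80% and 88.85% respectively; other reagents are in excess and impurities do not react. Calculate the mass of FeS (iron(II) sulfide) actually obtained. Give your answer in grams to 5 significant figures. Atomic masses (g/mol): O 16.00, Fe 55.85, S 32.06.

83.081 g

Pure Fe2O3 = 126.30 × 0.9366 = 118.293 g.
M(Fe2O3) = 2(55.85) + 3(16.00) = 159.70 g/mol.
M(FeS) = 55.85 + 32.06 = 87.91 g/mol.
n(Fe2O3) = 118.293 / 159.70 = 0.740717 mol.
Step 1 (Fe2O3:Fe = 1:2): theoretical n(Fe) = 1.48143 mol; at 71.80% yield, n(Fe) = 1.06367 mol.
Step 2 (Fe:FeS = 1:1): theoretical n(FeS) = 1.06367 mol, so theoretical mass = 1.06367 × 87.91 = 93.5073 g.
At 88.85% yield, actual mass of FeS = 93.5073 × 0.8885 = 83.0812 g.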